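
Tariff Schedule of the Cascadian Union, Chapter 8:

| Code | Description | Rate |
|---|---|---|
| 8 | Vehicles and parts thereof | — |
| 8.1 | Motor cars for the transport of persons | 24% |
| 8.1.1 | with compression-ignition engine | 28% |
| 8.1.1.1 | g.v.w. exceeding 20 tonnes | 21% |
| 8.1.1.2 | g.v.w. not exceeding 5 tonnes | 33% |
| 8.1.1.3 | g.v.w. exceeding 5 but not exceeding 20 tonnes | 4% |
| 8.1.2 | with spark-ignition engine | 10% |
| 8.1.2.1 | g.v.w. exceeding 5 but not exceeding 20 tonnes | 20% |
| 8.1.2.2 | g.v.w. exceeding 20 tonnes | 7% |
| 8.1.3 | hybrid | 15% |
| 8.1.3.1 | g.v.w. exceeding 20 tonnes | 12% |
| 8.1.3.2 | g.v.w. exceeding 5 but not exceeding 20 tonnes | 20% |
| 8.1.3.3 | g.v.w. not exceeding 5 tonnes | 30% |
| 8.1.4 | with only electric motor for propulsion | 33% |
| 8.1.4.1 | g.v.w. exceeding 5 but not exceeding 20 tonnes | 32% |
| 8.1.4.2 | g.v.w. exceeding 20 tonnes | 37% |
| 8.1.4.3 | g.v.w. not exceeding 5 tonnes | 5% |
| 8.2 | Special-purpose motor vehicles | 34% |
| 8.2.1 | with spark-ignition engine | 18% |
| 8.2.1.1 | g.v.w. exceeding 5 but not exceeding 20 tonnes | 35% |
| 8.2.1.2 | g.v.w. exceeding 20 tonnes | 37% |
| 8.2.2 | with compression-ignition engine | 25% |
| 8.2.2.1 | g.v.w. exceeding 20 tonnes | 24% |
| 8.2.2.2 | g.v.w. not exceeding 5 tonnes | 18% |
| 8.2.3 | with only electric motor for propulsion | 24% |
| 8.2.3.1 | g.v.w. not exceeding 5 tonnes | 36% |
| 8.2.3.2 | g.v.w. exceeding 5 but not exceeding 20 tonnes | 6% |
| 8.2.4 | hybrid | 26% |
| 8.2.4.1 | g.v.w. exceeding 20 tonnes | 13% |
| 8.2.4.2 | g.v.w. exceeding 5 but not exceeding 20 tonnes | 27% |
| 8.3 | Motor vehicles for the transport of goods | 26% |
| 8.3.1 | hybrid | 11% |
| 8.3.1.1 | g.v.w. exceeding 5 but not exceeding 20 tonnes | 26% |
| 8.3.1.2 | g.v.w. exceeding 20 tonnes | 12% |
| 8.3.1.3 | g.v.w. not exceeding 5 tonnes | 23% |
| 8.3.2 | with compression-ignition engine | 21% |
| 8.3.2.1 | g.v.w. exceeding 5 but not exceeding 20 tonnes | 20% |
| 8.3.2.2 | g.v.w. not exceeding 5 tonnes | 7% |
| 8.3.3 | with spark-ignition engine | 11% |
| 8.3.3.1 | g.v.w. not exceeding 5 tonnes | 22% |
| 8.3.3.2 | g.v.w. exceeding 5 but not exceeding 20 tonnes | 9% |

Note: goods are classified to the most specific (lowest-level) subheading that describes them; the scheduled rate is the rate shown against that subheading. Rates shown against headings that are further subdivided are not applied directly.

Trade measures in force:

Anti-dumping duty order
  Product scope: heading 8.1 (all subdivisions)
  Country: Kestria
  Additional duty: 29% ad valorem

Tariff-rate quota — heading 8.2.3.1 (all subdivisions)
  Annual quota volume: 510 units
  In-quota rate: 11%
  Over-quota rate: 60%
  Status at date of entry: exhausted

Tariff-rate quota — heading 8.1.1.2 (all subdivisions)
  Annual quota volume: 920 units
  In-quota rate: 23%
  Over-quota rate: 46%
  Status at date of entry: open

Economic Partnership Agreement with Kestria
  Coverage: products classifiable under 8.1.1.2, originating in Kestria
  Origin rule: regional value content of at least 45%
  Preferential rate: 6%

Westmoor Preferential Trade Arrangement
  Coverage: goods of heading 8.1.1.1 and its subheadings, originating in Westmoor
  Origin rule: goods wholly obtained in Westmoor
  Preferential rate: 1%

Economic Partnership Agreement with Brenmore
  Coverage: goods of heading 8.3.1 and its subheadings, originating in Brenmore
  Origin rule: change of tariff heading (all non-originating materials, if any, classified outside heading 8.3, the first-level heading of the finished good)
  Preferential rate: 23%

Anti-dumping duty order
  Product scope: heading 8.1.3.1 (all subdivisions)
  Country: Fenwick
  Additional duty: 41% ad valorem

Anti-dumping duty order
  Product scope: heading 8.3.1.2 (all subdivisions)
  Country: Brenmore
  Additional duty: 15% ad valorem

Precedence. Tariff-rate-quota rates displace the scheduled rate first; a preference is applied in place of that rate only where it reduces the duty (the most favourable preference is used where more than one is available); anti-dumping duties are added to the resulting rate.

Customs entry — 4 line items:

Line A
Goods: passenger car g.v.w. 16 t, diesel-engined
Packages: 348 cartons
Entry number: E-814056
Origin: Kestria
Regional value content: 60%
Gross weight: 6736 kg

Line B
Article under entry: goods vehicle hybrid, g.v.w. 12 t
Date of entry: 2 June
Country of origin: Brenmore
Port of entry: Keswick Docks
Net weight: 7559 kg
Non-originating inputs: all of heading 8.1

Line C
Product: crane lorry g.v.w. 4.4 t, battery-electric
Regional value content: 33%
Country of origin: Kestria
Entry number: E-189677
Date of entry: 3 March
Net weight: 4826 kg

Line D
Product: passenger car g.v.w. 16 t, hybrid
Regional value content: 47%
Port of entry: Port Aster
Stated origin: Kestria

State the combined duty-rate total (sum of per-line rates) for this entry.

165%

Line A: passenger car → 8.1; diesel-engined → 8.1.1; g.v.w. 16 t → 8.1.1.3. Scheduled 4%. Kestria agreement on 8.1.1.2: 8.1.1.3 not covered; anti-dumping (Kestria, 8.1): +29%; total 4% + 29% = 33%. → 33%.
Line B: goods vehicle → 8.3; hybrid → 8.3.1; g.v.w. 12 t → 8.3.1.1. Scheduled 26%. Brenmore agreement on 8.3.1: CTH met → 23% available; preferential 23%. → 23%.
Line C: crane lorry → 8.2; battery-electric → 8.2.3; g.v.w. 4.4 t → 8.2.3.1. Scheduled 36%. quota on 8.2.3.1 exhausted → over-quota 60%; Kestria agreement on 8.1.1.2: 8.2.3.1 not covered. → 60%.
Line D: passenger car → 8.1; hybrid → 8.1.3; g.v.w. 16 t → 8.1.3.2. Scheduled 20%. Kestria agreement on 8.1.1.2: 8.1.3.2 not covered; anti-dumping (Kestria, 8.1): +29%; total 20% + 29% = 49%. → 49%.
Sum: 33% + 23% + 60% + 49% = 165%.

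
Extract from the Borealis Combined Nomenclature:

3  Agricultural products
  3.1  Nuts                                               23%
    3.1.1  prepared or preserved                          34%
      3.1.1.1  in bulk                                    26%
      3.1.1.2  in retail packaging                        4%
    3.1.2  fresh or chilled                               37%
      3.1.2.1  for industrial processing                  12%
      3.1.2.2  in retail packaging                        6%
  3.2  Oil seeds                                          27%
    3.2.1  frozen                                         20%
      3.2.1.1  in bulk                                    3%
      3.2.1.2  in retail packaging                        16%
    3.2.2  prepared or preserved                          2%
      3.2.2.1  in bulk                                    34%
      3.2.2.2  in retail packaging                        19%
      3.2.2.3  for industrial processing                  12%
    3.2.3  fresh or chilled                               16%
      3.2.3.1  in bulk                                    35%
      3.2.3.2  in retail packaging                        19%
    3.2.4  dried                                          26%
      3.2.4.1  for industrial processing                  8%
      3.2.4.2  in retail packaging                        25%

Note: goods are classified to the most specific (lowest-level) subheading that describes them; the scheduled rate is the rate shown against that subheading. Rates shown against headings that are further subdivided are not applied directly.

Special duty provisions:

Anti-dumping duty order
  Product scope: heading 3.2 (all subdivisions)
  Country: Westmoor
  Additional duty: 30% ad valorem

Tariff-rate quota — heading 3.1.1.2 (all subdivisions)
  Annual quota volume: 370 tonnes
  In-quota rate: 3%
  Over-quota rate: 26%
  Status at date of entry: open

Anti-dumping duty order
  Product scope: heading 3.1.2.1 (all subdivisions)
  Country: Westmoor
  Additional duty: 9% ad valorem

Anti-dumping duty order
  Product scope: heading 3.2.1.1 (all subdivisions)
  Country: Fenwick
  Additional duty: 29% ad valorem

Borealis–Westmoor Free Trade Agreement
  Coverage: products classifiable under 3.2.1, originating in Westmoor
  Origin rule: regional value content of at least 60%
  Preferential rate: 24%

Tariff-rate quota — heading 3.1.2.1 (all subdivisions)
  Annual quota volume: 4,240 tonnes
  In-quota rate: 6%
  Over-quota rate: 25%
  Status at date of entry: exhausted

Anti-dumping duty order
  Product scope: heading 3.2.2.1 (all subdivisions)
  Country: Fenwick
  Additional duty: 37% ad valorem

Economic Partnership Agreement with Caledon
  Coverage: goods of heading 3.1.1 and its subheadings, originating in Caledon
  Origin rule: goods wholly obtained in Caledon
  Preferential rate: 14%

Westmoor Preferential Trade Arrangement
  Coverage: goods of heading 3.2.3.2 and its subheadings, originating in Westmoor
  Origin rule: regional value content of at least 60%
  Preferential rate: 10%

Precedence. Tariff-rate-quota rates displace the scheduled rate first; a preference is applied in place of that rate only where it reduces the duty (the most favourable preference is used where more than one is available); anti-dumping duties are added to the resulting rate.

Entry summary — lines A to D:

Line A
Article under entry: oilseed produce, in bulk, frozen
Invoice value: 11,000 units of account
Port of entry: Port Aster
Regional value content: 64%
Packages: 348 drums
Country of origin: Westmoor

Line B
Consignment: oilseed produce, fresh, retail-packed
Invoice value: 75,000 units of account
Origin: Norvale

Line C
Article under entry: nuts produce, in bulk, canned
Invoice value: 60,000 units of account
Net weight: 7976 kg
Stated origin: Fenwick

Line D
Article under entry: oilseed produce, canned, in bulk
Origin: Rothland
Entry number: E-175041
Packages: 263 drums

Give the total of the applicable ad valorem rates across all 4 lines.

112%

Line A: oilseed → 3.2; frozen → 3.2.1; in bulk → 3.2.1.1. Scheduled 3%. Westmoor agreement on 3.2.1: RVC ≥ 60% → 24% available; Westmoor agreement on 3.2.3.2: 3.2.1.1 not covered; preference 24% not lower than 3% → no reduction; anti-dumping (Westmoor, 3.2): +30%; total 3% + 30% = 33%. → 33%.
Line B: oilseed → 3.2; fresh → 3.2.3; retail-packed → 3.2.3.2. Scheduled 19%. No special measure applies. → 19%.
Line C: nuts → 3.1; canned → 3.1.1; in bulk → 3.1.1.1. Scheduled 26%. No special measure applies. → 26%.
Line D: oilseed → 3.2; canned → 3.2.2; in bulk → 3.2.2.1. Scheduled 34%. No special measure applies. → 34%.
Sum: 33% + 19% + 26% + 34% = 112%.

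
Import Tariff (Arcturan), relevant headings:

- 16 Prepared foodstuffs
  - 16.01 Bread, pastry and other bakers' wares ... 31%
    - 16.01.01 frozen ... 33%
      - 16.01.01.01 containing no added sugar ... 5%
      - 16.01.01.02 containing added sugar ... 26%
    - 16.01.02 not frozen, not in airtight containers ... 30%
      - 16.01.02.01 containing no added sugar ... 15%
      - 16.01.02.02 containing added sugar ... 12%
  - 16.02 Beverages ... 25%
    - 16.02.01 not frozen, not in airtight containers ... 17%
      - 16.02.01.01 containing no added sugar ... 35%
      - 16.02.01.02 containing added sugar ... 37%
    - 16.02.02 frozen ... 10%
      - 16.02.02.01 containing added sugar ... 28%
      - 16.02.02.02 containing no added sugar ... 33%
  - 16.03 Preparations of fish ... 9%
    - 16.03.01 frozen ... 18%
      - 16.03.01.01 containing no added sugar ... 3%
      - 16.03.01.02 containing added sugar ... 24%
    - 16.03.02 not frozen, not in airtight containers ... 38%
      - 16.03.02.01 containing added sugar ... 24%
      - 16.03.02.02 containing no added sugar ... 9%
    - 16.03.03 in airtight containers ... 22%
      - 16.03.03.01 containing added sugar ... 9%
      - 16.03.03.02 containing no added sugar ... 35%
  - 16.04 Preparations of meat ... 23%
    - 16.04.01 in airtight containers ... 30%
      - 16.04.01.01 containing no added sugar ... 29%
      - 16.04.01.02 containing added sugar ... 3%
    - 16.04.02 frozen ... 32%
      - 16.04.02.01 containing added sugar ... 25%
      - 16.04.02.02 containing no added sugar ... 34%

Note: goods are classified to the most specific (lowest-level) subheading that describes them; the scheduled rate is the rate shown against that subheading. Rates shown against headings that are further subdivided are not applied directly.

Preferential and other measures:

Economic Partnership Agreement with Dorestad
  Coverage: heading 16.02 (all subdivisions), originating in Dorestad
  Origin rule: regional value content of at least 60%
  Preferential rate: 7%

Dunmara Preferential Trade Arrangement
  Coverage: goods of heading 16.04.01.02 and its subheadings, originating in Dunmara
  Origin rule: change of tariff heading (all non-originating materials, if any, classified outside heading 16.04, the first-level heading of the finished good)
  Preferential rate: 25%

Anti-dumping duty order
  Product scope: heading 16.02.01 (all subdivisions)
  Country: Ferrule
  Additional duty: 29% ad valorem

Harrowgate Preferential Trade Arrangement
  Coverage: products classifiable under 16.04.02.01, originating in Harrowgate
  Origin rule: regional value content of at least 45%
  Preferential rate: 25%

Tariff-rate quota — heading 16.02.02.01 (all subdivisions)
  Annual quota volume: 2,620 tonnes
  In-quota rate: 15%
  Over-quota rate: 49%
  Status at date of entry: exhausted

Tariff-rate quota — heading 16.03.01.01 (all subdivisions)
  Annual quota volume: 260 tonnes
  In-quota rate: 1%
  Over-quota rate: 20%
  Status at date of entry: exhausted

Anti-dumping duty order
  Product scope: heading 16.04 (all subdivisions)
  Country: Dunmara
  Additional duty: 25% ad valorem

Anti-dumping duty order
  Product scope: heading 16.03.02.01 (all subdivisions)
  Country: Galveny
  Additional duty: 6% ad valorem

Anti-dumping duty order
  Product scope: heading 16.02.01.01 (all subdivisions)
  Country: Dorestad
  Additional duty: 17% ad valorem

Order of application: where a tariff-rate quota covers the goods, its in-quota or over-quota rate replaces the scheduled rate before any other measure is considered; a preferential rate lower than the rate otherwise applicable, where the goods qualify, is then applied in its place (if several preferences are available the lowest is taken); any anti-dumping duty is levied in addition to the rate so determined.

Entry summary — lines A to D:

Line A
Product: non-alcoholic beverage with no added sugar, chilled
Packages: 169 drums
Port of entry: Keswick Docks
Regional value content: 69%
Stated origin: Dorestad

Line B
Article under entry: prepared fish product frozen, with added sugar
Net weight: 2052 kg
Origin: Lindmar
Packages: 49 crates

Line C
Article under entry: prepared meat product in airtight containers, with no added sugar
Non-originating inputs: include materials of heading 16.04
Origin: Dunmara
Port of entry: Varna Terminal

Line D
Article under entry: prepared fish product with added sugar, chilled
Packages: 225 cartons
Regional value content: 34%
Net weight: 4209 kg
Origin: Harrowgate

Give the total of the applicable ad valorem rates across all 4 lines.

126%

Line A: non-alcoholic beverage → 16.02; chilled → 16.02.01; with no added sugar → 16.02.01.01. Scheduled 35%. Dorestad agreement on 16.02: RVC ≥ 60% → 7% available; preferential 7%; anti-dumping (Dorestad, 16.02.01.01): +17%; total 7% + 17% = 24%. → 24%.
Line B: prepared fish product → 16.03; frozen → 16.03.01; with added sugar → 16.03.01.02. Scheduled 24%. No special measure applies. → 24%.
Line C: prepared meat product → 16.04; in airtight containers → 16.04.01; with no added sugar → 16.04.01.01. Scheduled 29%. Dunmara agreement on 16.04.01.02: 16.04.01.01 not covered; anti-dumping (Dunmara, 16.04): +25%; total 29% + 25% = 54%. → 54%.
Line D: prepared fish product → 16.03; chilled → 16.03.02; with added sugar → 16.03.02.01. Scheduled 24%. Harrowgate agreement on 16.04.02.01: 16.03.02.01 not covered. → 24%.
Sum: 24% + 24% + 54% + 24% = 126%.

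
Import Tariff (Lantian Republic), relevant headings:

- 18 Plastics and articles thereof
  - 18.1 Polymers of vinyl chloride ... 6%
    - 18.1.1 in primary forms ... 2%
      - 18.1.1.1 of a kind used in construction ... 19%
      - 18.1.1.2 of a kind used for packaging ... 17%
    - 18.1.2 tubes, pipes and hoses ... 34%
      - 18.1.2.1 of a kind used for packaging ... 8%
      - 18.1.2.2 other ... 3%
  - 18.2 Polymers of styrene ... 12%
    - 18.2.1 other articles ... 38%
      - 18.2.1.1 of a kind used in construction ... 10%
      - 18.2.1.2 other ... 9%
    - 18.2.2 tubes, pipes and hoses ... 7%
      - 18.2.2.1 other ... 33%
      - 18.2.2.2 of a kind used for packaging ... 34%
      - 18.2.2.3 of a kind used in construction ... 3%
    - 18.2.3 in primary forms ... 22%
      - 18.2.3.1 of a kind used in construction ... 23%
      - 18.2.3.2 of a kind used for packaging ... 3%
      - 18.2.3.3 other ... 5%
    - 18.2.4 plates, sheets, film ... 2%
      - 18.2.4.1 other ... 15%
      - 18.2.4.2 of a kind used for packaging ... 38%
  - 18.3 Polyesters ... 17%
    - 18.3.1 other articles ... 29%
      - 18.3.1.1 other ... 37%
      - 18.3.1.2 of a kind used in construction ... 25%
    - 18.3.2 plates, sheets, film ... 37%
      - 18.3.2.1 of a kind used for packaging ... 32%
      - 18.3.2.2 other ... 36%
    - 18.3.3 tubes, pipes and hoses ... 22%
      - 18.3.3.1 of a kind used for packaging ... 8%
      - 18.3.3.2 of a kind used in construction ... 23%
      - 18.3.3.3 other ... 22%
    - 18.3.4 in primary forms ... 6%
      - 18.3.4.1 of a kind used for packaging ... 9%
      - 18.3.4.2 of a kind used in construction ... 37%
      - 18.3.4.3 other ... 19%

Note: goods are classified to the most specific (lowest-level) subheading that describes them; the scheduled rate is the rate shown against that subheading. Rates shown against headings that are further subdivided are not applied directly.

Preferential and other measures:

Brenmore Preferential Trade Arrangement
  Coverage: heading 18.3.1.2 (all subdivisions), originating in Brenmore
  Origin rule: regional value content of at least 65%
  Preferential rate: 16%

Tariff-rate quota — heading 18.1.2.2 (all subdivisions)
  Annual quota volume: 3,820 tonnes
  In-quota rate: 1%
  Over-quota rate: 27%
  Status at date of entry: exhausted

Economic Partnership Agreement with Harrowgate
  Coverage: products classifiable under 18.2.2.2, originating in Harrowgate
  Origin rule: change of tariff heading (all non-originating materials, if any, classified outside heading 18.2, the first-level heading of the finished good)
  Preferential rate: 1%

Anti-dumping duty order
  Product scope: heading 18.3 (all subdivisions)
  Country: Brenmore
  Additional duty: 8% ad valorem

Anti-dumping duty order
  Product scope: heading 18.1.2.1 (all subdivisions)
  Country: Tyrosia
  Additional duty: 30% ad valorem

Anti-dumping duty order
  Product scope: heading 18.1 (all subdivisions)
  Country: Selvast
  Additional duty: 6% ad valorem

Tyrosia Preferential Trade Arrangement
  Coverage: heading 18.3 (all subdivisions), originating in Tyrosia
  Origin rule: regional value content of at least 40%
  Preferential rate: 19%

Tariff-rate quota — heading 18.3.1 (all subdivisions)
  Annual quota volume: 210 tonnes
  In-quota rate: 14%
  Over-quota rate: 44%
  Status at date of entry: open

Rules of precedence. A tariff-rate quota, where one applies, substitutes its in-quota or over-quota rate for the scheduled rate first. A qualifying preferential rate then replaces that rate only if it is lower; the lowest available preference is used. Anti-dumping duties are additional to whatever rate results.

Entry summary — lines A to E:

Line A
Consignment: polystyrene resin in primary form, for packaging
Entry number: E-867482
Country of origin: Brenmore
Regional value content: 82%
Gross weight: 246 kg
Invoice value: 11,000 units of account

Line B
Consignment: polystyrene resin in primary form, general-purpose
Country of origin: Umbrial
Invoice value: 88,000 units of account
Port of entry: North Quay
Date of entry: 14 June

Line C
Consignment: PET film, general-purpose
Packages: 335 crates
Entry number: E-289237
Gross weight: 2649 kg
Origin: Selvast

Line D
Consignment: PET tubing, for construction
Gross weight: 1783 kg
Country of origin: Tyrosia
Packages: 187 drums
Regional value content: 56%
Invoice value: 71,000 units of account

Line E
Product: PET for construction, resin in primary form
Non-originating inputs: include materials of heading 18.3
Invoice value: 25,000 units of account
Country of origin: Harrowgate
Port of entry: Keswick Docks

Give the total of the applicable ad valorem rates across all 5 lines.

Line A: polystyrene → 18.2; resin in primary form → 18.2.3; for packaging → 18.2.3.2. Scheduled 3%. Brenmore agreement on 18.3.1.2: 18.2.3.2 not covered. → 3%.
Line B: polystyrene → 18.2; resin in primary form → 18.2.3; general-purpose → 18.2.3.3. Scheduled 5%. No special measure applies. → 5%.
Line C: PET → 18.3; film → 18.3.2; general-purpose → 18.3.2.2. Scheduled 36%. No special measure applies. → 36%.
Line D: PET → 18.3; tubing → 18.3.3; for construction → 18.3.3.2. Scheduled 23%. Tyrosia agreement on 18.3: RVC ≥ 40% → 19% available; preferential 19%. → 19%.
Line E: PET → 18.3; resin in primary form → 18.3.4; for construction → 18.3.4.2. Scheduled 37%. Harrowgate agreement on 18.2.2.2: 18.3.4.2 not covered. → 37%.
Sum: 3% + 5% + 36% + 19% + 37% = 100%.

100%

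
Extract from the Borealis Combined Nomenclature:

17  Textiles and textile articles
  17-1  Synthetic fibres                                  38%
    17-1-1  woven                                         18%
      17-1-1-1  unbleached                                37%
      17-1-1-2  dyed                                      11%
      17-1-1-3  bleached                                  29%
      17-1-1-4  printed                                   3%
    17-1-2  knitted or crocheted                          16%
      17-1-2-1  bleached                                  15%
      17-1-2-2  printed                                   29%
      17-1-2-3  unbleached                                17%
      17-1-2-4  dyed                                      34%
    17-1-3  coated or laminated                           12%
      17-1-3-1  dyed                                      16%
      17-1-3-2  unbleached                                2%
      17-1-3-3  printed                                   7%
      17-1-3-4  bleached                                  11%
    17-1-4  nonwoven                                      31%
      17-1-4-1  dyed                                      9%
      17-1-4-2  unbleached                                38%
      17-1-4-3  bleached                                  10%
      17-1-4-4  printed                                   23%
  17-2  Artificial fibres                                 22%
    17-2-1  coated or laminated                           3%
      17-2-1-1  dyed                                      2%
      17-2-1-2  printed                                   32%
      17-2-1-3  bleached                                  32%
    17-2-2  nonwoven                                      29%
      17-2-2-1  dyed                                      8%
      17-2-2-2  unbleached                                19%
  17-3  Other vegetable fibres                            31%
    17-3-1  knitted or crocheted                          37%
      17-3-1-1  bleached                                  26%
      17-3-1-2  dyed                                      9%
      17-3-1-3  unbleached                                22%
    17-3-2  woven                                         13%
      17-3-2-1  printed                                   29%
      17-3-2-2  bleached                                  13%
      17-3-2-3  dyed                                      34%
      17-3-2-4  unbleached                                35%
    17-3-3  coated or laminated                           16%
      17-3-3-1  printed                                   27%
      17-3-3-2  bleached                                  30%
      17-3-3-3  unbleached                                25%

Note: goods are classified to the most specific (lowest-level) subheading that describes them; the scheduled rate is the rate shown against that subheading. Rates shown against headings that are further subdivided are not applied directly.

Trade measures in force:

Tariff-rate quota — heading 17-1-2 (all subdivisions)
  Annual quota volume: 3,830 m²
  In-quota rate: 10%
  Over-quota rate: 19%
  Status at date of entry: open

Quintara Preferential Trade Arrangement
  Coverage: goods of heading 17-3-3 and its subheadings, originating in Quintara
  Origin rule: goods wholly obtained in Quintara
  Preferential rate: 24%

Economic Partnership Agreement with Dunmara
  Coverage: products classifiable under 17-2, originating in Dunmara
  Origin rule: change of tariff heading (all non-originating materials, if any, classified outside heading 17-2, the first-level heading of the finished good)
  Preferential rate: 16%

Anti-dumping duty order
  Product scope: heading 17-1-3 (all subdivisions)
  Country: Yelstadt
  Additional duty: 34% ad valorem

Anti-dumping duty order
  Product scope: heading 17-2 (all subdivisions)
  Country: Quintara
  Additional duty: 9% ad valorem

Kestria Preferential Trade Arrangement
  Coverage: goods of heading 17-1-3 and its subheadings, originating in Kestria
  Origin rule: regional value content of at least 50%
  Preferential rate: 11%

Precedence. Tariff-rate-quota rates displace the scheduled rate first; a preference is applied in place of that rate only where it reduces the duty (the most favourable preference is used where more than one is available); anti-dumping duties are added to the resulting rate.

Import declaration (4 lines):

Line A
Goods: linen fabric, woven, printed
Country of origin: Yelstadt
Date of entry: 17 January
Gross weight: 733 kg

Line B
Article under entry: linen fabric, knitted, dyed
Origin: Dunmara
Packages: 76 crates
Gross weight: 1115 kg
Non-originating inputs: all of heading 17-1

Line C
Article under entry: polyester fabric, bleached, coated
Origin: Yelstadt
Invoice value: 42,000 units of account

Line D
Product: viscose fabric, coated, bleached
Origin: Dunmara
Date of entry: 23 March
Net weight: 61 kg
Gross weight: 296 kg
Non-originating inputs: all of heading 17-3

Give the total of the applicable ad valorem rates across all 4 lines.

Line A: linen → 17-3; woven → 17-3-2; printed → 17-3-2-1. Scheduled 29%. No special measure applies. → 29%.
Line B: linen → 17-3; knitted → 17-3-1; dyed → 17-3-1-2. Scheduled 9%. Dunmara agreement on 17-2: 17-3-1-2 not covered. → 9%.
Line C: polyester → 17-1; coated → 17-1-3; bleached → 17-1-3-4. Scheduled 11%. anti-dumping (Yelstadt, 17-1-3): +34%; total 11% + 34% = 45%. → 45%.
Line D: viscose → 17-2; coated → 17-2-1; bleached → 17-2-1-3. Scheduled 32%. Dunmara agreement on 17-2: CTH met → 16% available; preferential 16%. → 16%.
Sum: 29% + 9% + 45% + 16% = 99%.

99%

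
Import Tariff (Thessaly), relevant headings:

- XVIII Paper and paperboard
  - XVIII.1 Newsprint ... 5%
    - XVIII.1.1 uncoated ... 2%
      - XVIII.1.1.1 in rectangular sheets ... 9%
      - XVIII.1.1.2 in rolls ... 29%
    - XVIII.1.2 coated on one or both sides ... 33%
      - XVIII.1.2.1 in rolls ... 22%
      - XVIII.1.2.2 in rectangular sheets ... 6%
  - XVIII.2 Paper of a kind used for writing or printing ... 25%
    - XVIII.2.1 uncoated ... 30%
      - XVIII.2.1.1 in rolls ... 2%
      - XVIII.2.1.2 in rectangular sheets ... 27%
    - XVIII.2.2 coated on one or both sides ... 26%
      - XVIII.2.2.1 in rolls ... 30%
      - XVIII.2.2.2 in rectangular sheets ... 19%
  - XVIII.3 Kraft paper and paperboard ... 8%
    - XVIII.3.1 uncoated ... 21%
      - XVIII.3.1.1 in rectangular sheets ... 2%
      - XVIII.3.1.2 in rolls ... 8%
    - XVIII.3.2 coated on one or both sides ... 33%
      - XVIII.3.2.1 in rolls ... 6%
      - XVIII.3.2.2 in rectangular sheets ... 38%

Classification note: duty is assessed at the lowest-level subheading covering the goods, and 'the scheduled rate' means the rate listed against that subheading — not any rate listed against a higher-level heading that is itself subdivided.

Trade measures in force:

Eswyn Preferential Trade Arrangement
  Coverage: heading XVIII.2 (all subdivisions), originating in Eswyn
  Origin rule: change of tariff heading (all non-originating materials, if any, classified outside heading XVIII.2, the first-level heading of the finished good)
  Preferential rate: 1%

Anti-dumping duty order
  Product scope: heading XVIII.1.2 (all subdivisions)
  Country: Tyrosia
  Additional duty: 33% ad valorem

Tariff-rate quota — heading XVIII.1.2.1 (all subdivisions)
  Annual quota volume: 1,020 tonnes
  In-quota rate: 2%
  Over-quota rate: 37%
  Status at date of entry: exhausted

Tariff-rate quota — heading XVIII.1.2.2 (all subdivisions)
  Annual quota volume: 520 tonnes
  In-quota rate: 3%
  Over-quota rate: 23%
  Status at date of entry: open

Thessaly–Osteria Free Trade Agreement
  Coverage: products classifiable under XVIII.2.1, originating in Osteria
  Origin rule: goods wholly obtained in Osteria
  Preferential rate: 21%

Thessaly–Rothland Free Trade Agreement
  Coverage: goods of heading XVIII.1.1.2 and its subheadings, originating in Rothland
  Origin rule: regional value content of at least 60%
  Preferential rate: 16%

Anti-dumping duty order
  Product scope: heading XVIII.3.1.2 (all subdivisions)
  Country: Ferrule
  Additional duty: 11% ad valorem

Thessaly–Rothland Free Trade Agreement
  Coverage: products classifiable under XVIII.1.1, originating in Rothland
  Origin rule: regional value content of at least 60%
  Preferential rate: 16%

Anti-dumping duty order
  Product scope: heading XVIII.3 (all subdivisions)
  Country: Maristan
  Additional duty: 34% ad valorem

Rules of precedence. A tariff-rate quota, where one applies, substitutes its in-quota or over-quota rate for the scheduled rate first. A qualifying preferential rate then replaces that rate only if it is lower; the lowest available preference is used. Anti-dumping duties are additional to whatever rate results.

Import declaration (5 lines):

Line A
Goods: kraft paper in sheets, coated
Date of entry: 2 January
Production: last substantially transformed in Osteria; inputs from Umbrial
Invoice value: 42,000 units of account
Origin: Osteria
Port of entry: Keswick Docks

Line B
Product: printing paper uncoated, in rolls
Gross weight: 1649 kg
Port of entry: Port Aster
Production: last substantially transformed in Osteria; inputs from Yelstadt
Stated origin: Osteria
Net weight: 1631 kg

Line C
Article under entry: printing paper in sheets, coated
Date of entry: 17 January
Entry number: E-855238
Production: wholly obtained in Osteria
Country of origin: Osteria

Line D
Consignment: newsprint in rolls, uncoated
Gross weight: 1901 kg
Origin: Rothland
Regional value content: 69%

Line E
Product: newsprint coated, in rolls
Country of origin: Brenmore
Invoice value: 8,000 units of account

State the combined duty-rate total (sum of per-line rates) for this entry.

112%

Line A: kraft paper → XVIII.3; coated → XVIII.3.2; in sheets → XVIII.3.2.2. Scheduled 38%. Osteria agreement on XVIII.2.1: XVIII.3.2.2 not covered. → 38%.
Line B: printing paper → XVIII.2; uncoated → XVIII.2.1; in rolls → XVIII.2.1.1. Scheduled 2%. Osteria agreement on XVIII.2.1: not wholly obtained. → 2%.
Line C: printing paper → XVIII.2; coated → XVIII.2.2; in sheets → XVIII.2.2.2. Scheduled 19%. Osteria agreement on XVIII.2.1: XVIII.2.2.2 not covered. → 19%.
Line D: newsprint → XVIII.1; uncoated → XVIII.1.1; in rolls → XVIII.1.1.2. Scheduled 29%. Rothland agreement on XVIII.1.1.2: RVC ≥ 60% → 16% available; Rothland agreement on XVIII.1.1: RVC ≥ 60% → 16% available; preferential 16%. → 16%.
Line E: newsprint → XVIII.1; coated → XVIII.1.2; in rolls → XVIII.1.2.1. Scheduled 22%. quota on XVIII.1.2.1 exhausted → over-quota 37%. → 37%.
Sum: 38% + 2% + 19% + 16% + 37% = 112%.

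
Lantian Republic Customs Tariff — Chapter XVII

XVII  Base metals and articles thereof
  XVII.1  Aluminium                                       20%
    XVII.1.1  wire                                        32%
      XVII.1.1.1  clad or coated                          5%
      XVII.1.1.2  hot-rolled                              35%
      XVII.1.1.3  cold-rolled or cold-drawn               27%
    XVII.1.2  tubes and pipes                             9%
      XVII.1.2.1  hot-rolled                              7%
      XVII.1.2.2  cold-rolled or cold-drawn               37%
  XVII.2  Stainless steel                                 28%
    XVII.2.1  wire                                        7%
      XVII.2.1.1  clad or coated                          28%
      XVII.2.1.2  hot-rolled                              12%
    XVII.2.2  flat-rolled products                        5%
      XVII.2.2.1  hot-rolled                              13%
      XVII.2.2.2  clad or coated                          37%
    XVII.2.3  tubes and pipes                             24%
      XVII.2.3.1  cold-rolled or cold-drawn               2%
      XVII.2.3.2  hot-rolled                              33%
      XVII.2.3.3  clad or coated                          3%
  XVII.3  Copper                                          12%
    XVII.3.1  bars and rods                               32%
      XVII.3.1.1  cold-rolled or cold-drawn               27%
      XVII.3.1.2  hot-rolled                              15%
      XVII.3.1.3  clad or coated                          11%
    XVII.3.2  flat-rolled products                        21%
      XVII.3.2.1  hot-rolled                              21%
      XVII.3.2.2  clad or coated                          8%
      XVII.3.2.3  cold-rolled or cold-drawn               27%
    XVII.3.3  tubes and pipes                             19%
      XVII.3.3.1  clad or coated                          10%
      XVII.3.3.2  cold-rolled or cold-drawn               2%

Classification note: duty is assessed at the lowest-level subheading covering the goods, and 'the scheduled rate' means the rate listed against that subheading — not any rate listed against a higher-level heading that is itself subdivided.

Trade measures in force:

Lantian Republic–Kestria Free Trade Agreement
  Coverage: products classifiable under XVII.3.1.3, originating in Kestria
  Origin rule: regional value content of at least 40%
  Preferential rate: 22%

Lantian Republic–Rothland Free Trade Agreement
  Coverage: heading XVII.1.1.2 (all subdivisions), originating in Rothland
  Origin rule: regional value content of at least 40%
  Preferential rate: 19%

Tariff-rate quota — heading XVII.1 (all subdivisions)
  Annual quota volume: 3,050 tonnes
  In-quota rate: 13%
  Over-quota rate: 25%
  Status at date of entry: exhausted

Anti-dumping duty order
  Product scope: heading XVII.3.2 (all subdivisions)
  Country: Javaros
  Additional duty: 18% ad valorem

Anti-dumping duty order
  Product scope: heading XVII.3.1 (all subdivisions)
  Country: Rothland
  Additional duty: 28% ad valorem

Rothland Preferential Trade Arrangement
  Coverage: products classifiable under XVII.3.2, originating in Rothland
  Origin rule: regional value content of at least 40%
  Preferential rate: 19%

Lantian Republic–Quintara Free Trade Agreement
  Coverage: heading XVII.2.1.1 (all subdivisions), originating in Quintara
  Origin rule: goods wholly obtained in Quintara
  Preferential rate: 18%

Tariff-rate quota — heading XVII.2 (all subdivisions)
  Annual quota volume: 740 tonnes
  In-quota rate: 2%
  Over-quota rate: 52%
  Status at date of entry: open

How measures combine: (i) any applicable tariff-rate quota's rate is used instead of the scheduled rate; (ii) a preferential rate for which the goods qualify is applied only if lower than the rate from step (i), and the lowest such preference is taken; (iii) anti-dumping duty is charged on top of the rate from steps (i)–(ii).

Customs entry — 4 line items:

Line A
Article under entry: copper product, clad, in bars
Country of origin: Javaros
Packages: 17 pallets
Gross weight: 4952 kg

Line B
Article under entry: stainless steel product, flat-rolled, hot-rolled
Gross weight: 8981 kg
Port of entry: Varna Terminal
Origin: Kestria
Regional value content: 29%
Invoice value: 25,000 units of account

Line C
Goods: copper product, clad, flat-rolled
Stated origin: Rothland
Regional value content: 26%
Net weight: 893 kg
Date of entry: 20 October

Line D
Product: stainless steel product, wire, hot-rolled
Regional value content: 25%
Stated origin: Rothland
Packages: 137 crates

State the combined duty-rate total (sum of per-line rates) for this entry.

Line A: copper → XVII.3; in bars → XVII.3.1; clad → XVII.3.1.3. Scheduled 11%. No special measure applies. → 11%.
Line B: stainless steel → XVII.2; flat-rolled → XVII.2.2; hot-rolled → XVII.2.2.1. Scheduled 13%. quota on XVII.2 open → in-quota 2%; Kestria agreement on XVII.3.1.3: XVII.2.2.1 not covered. → 2%.
Line C: copper → XVII.3; flat-rolled → XVII.3.2; clad → XVII.3.2.2. Scheduled 8%. Rothland agreement on XVII.1.1.2: XVII.3.2.2 not covered; Rothland agreement on XVII.3.2: RVC < 40%. → 8%.
Line D: stainless steel → XVII.2; wire → XVII.2.1; hot-rolled → XVII.2.1.2. Scheduled 12%. quota on XVII.2 open → in-quota 2%; Rothland agreement on XVII.1.1.2: XVII.2.1.2 not covered; Rothland agreement on XVII.3.2: XVII.2.1.2 not covered. → 2%.
Sum: 11% + 2% + 8% + 2% = 23%.

23%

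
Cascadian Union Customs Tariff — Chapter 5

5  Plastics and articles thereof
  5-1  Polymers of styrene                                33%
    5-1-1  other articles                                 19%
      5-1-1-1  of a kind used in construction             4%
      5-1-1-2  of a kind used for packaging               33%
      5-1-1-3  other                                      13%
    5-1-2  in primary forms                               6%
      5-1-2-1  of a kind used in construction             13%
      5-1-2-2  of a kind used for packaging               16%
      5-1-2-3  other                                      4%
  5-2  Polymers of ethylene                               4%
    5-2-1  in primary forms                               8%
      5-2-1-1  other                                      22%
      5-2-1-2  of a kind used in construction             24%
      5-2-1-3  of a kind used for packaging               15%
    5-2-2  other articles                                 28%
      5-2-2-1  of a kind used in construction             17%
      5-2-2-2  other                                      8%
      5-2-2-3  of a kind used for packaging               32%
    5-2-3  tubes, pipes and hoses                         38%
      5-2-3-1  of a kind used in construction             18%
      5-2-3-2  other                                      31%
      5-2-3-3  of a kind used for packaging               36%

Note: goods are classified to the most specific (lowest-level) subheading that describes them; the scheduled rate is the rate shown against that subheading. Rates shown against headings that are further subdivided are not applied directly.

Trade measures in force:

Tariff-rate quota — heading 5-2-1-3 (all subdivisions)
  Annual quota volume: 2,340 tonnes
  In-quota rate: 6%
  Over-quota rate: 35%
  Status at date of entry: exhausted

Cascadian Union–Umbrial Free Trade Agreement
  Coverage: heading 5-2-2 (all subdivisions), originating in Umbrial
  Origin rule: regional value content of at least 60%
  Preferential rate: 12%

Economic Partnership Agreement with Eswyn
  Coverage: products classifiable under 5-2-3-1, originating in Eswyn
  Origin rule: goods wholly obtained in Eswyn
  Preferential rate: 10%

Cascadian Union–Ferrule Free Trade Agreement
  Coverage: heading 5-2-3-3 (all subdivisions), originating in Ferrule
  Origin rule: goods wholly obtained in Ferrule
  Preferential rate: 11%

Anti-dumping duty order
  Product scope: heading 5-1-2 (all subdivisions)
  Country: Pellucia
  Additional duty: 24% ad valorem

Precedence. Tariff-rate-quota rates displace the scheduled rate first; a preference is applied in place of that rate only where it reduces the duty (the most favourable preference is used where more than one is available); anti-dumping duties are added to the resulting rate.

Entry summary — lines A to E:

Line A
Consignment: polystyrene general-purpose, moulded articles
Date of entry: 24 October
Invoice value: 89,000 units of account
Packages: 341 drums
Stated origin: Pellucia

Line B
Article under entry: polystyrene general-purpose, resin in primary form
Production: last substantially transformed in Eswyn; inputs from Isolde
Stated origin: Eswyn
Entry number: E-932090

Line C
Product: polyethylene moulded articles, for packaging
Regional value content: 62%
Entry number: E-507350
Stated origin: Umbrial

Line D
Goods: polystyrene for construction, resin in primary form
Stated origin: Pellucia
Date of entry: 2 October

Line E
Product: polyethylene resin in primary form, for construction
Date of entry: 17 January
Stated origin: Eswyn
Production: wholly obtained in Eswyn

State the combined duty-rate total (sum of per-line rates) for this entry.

Line A: polystyrene → 5-1; moulded articles → 5-1-1; general-purpose → 5-1-1-3. Scheduled 13%. No special measure applies. → 13%.
Line B: polystyrene → 5-1; resin in primary form → 5-1-2; general-purpose → 5-1-2-3. Scheduled 4%. Eswyn agreement on 5-2-3-1: 5-1-2-3 not covered. → 4%.
Line C: polyethylene → 5-2; moulded articles → 5-2-2; for packaging → 5-2-2-3. Scheduled 32%. Umbrial agreement on 5-2-2: RVC ≥ 60% → 12% available; preferential 12%. → 12%.
Line D: polystyrene → 5-1; resin in primary form → 5-1-2; for construction → 5-1-2-1. Scheduled 13%. anti-dumping (Pellucia, 5-1-2): +24%; total 13% + 24% = 37%. → 37%.
Line E: polyethylene → 5-2; resin in primary form → 5-2-1; for construction → 5-2-1-2. Scheduled 24%. Eswyn agreement on 5-2-3-1: 5-2-1-2 not covered. → 24%.
Sum: 13% + 4% + 12% + 37% + 24% = 90%.

90%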